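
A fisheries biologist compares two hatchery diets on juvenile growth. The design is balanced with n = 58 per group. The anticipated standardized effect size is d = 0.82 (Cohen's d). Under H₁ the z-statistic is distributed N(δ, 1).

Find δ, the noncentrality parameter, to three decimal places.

δ = d·√(n/2) = 0.82 × √(58/2) = 4.4158

δ ≈ 4.416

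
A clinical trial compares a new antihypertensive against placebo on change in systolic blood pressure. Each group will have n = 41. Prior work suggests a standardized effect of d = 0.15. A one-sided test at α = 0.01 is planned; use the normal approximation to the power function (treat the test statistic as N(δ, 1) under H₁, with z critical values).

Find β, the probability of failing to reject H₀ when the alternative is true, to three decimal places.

β ≈ 0.950

Noncentrality parameter: δ = d·√(n/2) = 0.15 × √(41/2) = 0.6792
Critical value for a one-sided test at α = 0.01: z_α = 2.326.
Power = Φ(δ − 2.326) = Φ(-1.647) = 0.0498.
Type II error: β = 1 − power = 1 − 0.0498 = 0.9502.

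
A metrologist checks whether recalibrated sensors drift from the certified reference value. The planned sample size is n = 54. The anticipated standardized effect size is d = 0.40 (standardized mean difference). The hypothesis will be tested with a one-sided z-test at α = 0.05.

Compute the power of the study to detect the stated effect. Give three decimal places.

Noncentrality parameter: δ = d·√n = 0.40 × √54 = 2.9394
One-sided α = 0.05 → critical value z_{0.05} = 1.645.
Power = Φ(δ − 1.645) = Φ(1.295) = 0.9023.

Power ≈ 0.902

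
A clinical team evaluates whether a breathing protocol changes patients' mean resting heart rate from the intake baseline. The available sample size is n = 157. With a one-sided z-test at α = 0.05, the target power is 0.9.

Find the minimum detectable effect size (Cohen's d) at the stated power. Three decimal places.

Need Φ(δ − 1.645) = 0.9, so δ = 1.645 + 1.282 = 2.926.
δ = d·√n ⇒ d = δ/√n = 2.926/√157 = 0.2336.

d ≈ 0.234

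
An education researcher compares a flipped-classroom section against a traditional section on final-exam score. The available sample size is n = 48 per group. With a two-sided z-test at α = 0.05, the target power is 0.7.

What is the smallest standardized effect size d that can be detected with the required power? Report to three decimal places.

Need Φ(δ − 1.960) = 0.7, so δ = 1.960 + 0.524 = 2.484.
(The second rejection-region term Φ(−δ − z_{α/2}) is negligible and dropped.)
δ = d·√(n/2) ⇒ d = δ/√(n/2) = 2.484/√(48/2) = 0.5071.

d ≈ 0.507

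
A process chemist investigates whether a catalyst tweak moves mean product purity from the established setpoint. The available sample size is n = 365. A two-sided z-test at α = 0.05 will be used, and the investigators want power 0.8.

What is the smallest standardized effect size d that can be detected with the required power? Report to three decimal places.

Required noncentrality: δ = z_{0.025} + z_{0.20} = 1.960 + 0.842 = 2.802.
(Lower-tail contribution to power is negligible for δ > 0.)
δ = d·√n ⇒ d = δ/√n = 2.802/√365 = 0.1466.

d ≈ 0.147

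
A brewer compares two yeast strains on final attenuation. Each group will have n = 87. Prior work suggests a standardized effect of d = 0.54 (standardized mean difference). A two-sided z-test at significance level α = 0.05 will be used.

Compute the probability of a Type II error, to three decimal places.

Noncentrality parameter: δ = d·√(n/2) = 0.54 × √(87/2) = 3.5615
Two-sided α = 0.05 → critical value z_{0.025} = 1.960.
Power = Φ(δ − 1.960) + Φ(−δ − 1.960) = Φ(1.602) + Φ(-5.522) = 0.9454 + 0.0000 = 0.9454.
Type II error: β = 1 − power = 1 − 0.9454 = 0.0546.

β ≈ 0.055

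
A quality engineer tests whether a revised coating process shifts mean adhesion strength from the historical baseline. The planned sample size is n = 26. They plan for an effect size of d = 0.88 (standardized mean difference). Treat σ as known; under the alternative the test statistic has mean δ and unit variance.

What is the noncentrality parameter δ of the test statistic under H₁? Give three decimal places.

The noncentrality parameter scales effect size by the design's sample-size factor: δ = d·√n = 0.88 × √26 = 4.4871

δ ≈ 4.487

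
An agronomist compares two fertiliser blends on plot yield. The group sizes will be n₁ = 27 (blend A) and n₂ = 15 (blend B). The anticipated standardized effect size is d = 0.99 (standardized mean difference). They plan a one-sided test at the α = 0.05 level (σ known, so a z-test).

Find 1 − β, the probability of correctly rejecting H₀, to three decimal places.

Power ≈ 0.924

Noncentrality parameter: λ = d / √(1/n₁ + 1/n₂) = 0.99 / √(1/27 + 1/15) = 3.0742
Critical value for a one-sided test at α = 0.05: z_α = 1.645.
Power = P(Z > 1.645 − λ) = Φ(1.429) = 0.9236.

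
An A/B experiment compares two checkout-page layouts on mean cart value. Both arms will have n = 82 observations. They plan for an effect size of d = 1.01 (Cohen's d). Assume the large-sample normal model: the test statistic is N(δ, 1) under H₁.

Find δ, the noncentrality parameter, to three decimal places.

δ ≈ 6.467

δ = d·√(n/2) = 1.01 × √(82/2) = 6.4672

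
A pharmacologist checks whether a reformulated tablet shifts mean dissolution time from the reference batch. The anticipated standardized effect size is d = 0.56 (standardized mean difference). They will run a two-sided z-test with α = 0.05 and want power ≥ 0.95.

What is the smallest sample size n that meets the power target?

Set Φ(δ − 1.960) = 0.95; then δ − 1.960 = Φ⁻¹(0.95) = 1.645, giving δ = 3.605.
(For δ > 0 the lower-tail rejection region contributes negligibly to power, so the one-term inversion is standard.)
δ = d·√n ⇒ n = (δ/d)² = (3.605 / 0.56)² = 41.44.
Rounding up, n = 42.

n = 42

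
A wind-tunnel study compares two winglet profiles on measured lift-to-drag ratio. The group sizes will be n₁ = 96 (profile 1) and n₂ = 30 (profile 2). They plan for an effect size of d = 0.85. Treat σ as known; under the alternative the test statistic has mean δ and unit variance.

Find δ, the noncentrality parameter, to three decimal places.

The noncentrality parameter scales effect size by the design's sample-size factor: δ = d / √(1/n₁ + 1/n₂) = 0.85 / √(1/96 + 1/30) = 4.0638

δ ≈ 4.064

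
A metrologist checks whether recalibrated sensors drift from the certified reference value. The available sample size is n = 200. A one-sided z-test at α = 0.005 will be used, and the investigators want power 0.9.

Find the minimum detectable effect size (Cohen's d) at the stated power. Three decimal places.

Required noncentrality: δ = z_{0.005} + z_{0.10} = 2.576 + 1.282 = 3.857.
δ = d·√n ⇒ d = δ/√n = 3.857/√200 = 0.2728.

d ≈ 0.273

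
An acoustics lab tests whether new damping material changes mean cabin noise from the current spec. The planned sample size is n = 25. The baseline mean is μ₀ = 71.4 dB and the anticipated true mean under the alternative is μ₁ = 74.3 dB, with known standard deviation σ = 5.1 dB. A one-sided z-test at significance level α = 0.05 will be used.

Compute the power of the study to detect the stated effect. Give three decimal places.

Standardized effect: d = |μ₁ − μ₀| / σ = |74.3 − 71.4| / 5.1 = 0.5686
Noncentrality parameter: δ = d·√n = 0.5686 × √25 = 2.8431
One-sided α = 0.05 → critical value z_{0.05} = 1.645.
Power = Φ(δ − 1.645) = Φ(1.198) = 0.8846.

Power ≈ 0.885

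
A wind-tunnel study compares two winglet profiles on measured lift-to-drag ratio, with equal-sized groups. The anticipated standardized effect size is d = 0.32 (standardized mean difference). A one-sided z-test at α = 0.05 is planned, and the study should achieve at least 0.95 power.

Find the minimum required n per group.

For power 0.95 need Φ(δ − z_{0.05}) = 0.95, so δ = z_{0.05} + z_{0.05} = 1.645 + 1.645 = 3.290.
δ = d·√(n/2) ⇒ n = 2(δ/d)² = 2 × (3.290 / 0.32)² = 211.37.
Round up to the next whole unit.

n = 212 per group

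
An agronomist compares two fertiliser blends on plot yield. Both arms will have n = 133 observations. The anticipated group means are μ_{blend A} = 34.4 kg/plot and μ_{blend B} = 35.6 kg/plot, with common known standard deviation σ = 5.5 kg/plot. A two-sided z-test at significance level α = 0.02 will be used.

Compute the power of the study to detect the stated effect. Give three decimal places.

Power ≈ 0.292

Standardized effect: d = |μ_{blend A} − μ_{blend B}| / σ = |34.4 − 35.6| / 5.5 = 0.2182
Noncentrality parameter: δ = d·√(n/2) = 0.2182 × √(133/2) = 1.7792
Critical value for a two-sided test at α = 0.02: z_{α/2} = 2.326.
Power = Φ(δ − 2.326) + Φ(−δ − 2.326) = Φ(-0.547) + Φ(-4.106) = 0.2921 + 0.0000 = 0.2922.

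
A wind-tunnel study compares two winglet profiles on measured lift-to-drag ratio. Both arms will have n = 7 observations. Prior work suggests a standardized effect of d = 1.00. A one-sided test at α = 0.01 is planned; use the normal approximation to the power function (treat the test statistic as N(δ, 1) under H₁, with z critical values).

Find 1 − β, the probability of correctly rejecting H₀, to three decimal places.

Power ≈ 0.324

Noncentrality parameter: δ = d·√(n/2) = 1.00 × √(7/2) = 1.8708
Critical value for a one-sided test at α = 0.01: z_α = 2.326.
Power = Φ(δ − 2.326) = Φ(-0.456) = 0.3244.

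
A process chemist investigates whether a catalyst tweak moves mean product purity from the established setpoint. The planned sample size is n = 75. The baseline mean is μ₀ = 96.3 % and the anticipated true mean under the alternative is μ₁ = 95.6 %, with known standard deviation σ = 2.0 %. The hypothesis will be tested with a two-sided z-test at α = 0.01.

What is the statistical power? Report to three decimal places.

Standardized effect: d = |μ₁ − μ₀| / σ = |95.6 − 96.3| / 2.0 = 0.3500
Noncentrality parameter: δ = d·√n = 0.3500 × √75 = 3.0311
Critical value for a two-sided test at α = 0.01: z_{α/2} = 2.576.
Power = Φ(δ − 2.576) + Φ(−δ − 2.576) = Φ(0.455) + Φ(-5.607) = 0.6755 + 0.0000 = 0.6755.

Power ≈ 0.676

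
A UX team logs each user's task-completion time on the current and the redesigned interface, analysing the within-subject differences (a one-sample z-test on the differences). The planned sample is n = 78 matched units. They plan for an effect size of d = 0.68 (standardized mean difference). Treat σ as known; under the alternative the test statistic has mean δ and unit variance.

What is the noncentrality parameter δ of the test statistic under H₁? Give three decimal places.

δ ≈ 6.006

δ = d·√n = 0.68 × √78 = 6.0056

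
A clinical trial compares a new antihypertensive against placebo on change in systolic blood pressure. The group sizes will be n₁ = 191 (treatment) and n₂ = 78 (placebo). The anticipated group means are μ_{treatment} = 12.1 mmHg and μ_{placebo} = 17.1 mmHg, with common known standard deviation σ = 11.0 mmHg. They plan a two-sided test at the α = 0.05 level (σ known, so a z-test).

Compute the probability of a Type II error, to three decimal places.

β ≈ 0.077

Standardized effect: d = |μ_{treatment} − μ_{placebo}| / σ = |12.1 − 17.1| / 11.0 = 0.4545
Noncentrality parameter: λ = d / √(1/n₁ + 1/n₂) = 0.4545 / √(1/191 + 1/78) = 3.3827
Two-sided α = 0.05 → critical value z_{0.025} = 1.960.
Power = Φ(λ − 1.960) + Φ(−λ − 1.960) = Φ(1.423) + Φ(-5.343) = 0.9226 + 0.0000 = 0.9226.
Type II error: β = 1 − power = 1 − 0.9226 = 0.0774.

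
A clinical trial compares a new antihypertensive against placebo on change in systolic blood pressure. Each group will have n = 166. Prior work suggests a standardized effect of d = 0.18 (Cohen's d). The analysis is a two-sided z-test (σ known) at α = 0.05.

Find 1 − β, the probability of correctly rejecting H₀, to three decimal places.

Noncentrality parameter: λ = d·√(n/2) = 0.18 × √(166/2) = 1.6399
Critical value for a two-sided test at α = 0.05: z_{α/2} = 1.960.
Power = Φ(λ − 1.960) + Φ(−λ − 1.960) = Φ(-0.320) + Φ(-3.600) = 0.3745 + 0.0002 = 0.3746.

Power ≈ 0.375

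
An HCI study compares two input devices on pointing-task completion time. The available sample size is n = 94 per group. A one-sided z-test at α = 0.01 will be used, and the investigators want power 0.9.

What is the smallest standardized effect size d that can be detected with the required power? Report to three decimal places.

d ≈ 0.526

Required noncentrality: δ = z_{0.01} + z_{0.10} = 2.326 + 1.282 = 3.608.
δ = d·√(n/2) ⇒ d = δ/√(n/2) = 3.608/√(94/2) = 0.5263.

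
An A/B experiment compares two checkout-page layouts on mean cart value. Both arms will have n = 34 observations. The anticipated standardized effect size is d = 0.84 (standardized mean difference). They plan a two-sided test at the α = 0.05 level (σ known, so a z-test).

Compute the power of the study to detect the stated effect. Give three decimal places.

Power ≈ 0.934

Noncentrality parameter: δ = d·√(n/2) = 0.84 × √(34/2) = 3.4634
Two-sided α = 0.05 → critical value z_{0.025} = 1.960.
Power = Φ(δ − 1.960) + Φ(−δ − 1.960) = Φ(1.503) + Φ(-5.423) = 0.9336 + 0.0000 = 0.9336.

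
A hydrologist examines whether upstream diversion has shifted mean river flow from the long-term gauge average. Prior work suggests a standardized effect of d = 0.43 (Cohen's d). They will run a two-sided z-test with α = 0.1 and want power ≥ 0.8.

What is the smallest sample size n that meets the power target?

n = 34

Set Φ(δ − 1.645) = 0.8; then δ − 1.645 = Φ⁻¹(0.8) = 0.842, giving δ = 2.486.
(For δ > 0 the lower-tail rejection region contributes negligibly to power, so the one-term inversion is standard.)
δ = d·√n ⇒ n = (δ/d)² = (2.486 / 0.43)² = 33.44.
Round up to the next whole unit.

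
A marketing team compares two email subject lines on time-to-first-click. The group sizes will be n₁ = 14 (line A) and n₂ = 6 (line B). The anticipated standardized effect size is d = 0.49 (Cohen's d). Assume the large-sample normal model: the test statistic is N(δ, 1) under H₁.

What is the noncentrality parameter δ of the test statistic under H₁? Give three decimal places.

The noncentrality parameter scales effect size by the design's sample-size factor: δ = d / √(1/n₁ + 1/n₂) = 0.49 / √(1/14 + 1/6) = 1.0042

δ ≈ 1.004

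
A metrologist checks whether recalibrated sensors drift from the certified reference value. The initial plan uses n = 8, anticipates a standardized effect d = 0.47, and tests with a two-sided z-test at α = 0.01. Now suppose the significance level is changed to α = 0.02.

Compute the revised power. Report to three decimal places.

Power ≈ 0.160

δ = d·√n = 0.47 × √8 = 1.3294 (unchanged). New critical value: z_{0.01} = 2.326.
Revised power = Φ(δ − 2.326) + Φ(−δ − 2.326) = Φ(-0.997) + Φ(-3.656) = 0.1594 + 0.0001 = 0.1595.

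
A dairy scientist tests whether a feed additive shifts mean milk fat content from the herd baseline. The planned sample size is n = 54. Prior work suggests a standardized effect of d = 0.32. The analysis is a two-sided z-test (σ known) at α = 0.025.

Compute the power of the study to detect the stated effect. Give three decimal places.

Noncentrality parameter: δ = d·√n = 0.32 × √54 = 2.3515
Two-sided α = 0.025 → critical value z_{0.0125} = 2.241.
Power = Φ(δ − 2.241) + Φ(−δ − 2.241) = Φ(0.110) + Φ(-4.593) = 0.5438 + 0.0000 = 0.5438.

Power ≈ 0.544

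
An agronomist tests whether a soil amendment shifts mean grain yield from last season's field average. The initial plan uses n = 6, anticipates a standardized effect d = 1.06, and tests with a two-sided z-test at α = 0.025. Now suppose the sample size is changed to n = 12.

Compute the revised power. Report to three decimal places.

Power ≈ 0.924

With n = 12: δ = d·√n = 1.06 × √12 = 3.6719. Critical value z_{0.0125} = 2.241.
Revised power = Φ(δ − 2.241) + Φ(−δ − 2.241) = Φ(1.431) + Φ(-5.913) = 0.9237 + 0.0000 = 0.9237.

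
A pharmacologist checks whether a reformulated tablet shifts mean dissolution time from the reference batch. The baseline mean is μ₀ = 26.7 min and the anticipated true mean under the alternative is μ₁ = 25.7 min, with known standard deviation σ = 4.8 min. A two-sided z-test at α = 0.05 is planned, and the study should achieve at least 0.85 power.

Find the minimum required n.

n = 207

Standardized effect: d = |μ₁ − μ₀| / σ = |25.7 − 26.7| / 4.8 = 0.2083
Set Φ(δ − 1.960) = 0.85; then δ − 1.960 = Φ⁻¹(0.85) = 1.036, giving δ = 2.996.
(The Φ(−δ − z_{α/2}) term is vanishingly small for δ > 0 and is dropped in the standard sample-size formula.)
δ = d·√n ⇒ n = (δ/d)² = (2.996 / 0.2083)² = 206.86.
Rounding up, n = 207.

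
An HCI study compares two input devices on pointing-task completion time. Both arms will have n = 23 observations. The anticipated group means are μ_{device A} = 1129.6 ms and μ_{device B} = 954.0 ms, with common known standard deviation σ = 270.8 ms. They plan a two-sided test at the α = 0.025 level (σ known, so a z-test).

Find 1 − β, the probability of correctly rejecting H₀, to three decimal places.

Standardized effect: d = |μ_{device A} − μ_{device B}| / σ = |1129.6 − 954.0| / 270.8 = 0.6484
Noncentrality parameter: δ = d·√(n/2) = 0.6484 × √(23/2) = 2.1990
Two-sided α = 0.025 → critical value z_{0.0125} = 2.241.
Power = Φ(δ − 2.241) + Φ(−δ − 2.241) = Φ(-0.042) + Φ(-4.440) = 0.4831 + 0.0000 = 0.4831.

Power ≈ 0.483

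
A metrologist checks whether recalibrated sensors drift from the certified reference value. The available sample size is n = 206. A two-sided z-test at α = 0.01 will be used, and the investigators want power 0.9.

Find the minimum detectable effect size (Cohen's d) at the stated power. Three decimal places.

d ≈ 0.269

Required noncentrality: δ = z_{0.005} + z_{0.10} = 2.576 + 1.282 = 3.857.
(Lower-tail contribution to power is negligible for δ > 0.)
δ = d·√n ⇒ d = δ/√n = 3.857/√206 = 0.2688.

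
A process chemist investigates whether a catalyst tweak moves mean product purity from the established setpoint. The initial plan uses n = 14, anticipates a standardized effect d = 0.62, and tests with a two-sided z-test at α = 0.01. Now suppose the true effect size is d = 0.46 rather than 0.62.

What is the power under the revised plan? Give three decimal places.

Power ≈ 0.196

With d = 0.46: δ = d·√n = 0.46 × √14 = 1.7212. Critical value z_{0.005} = 2.576.
Revised power = Φ(δ − 2.576) + Φ(−δ − 2.576) = Φ(-0.855) + Φ(-4.297) = 0.1964 + 0.0000 = 0.1964.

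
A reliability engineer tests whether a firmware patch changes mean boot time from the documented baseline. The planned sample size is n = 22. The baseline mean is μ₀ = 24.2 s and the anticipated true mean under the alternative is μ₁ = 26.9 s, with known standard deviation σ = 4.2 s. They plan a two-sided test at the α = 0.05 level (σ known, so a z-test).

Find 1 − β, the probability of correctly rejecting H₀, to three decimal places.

Standardized effect: d = |μ₁ − μ₀| / σ = |26.9 − 24.2| / 4.2 = 0.6429
Noncentrality parameter: λ = d·√n = 0.6429 × √22 = 3.0153
Critical value for a two-sided test at α = 0.05: z_{α/2} = 1.960.
Power = Φ(λ − 1.960) + Φ(−λ − 1.960) = Φ(1.055) + Φ(-4.975) = 0.8544 + 0.0000 = 0.8544.

Power ≈ 0.854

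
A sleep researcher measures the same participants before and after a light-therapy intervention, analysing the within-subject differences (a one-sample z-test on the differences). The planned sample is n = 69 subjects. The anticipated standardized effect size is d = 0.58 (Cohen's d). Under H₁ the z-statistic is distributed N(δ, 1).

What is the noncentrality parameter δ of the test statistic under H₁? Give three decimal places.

The noncentrality parameter scales effect size by the design's sample-size factor: δ = d·√n = 0.58 × √69 = 4.8178

δ ≈ 4.818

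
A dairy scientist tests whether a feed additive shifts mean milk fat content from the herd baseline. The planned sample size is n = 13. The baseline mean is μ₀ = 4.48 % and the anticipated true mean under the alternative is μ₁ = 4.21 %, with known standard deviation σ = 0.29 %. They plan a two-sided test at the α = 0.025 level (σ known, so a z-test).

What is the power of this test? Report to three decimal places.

Standardized effect: d = |μ₁ − μ₀| / σ = |4.21 − 4.48| / 0.29 = 0.9310
Noncentrality parameter: δ = d·√n = 0.9310 × √13 = 3.3569
Two-sided α = 0.025 → critical value z_{0.0125} = 2.241.
Power = Φ(δ − 2.241) + Φ(−δ − 2.241) = Φ(1.115) + Φ(-5.598) = 0.8677 + 0.0000 = 0.8677.

Power ≈ 0.868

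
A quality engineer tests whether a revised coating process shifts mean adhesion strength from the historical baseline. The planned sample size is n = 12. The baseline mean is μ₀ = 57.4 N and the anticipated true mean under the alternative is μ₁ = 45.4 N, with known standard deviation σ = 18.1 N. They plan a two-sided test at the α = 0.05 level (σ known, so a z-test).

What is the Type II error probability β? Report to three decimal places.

Standardized effect: d = |μ₁ − μ₀| / σ = |45.4 − 57.4| / 18.1 = 0.6630
Noncentrality parameter: δ = d·√n = 0.6630 × √12 = 2.2966
Two-sided α = 0.05 → critical value z_{0.025} = 1.960.
Power = Φ(δ − 1.960) + Φ(−δ − 1.960) = Φ(0.337) + Φ(-4.257) = 0.6318 + 0.0000 = 0.6318.
Type II error: β = 1 − power = 1 − 0.6318 = 0.3682.

β ≈ 0.368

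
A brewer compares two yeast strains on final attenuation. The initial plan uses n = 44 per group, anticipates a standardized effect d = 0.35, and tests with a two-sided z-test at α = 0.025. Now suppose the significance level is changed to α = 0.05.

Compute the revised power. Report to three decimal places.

Power ≈ 0.375

δ = d·√(n/2) = 0.35 × √(44/2) = 1.6416 (unchanged). New critical value: z_{0.025} = 1.960.
Revised power = Φ(δ − 1.960) + Φ(−δ − 1.960) = Φ(-0.318) + Φ(-3.602) = 0.3751 + 0.0002 = 0.3753.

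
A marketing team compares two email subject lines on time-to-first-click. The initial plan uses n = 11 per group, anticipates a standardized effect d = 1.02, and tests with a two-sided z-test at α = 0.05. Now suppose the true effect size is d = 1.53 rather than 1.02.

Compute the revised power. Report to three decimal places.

Power ≈ 0.948

With d = 1.53: δ = d·√(n/2) = 1.53 × √(11/2) = 3.5882. Critical value z_{0.025} = 1.960.
Revised power = Φ(δ − 1.960) + Φ(−δ − 1.960) = Φ(1.628) + Φ(-5.548) = 0.9483 + 0.0000 = 0.9483.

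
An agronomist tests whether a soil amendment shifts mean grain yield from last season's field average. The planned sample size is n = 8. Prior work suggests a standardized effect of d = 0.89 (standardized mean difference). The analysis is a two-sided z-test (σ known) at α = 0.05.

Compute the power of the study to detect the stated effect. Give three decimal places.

Noncentrality parameter: δ = d·√n = 0.89 × √8 = 2.5173
Critical value for a two-sided test at α = 0.05: z_{α/2} = 1.960.
Power = Φ(δ − 1.960) + Φ(−δ − 1.960) = Φ(0.557) + Φ(-4.477) = 0.7114 + 0.0000 = 0.7114.

Power ≈ 0.711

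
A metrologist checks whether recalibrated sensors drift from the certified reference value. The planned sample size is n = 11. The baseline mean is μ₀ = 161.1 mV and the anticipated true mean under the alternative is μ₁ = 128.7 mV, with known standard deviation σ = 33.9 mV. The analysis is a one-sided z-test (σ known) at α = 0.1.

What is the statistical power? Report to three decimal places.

Power ≈ 0.971

Standardized effect: d = |μ₁ − μ₀| / σ = |128.7 − 161.1| / 33.9 = 0.9558
Noncentrality parameter: δ = d·√n = 0.9558 × √11 = 3.1699
Critical value for a one-sided test at α = 0.1: z_α = 1.282.
Power = P(Z > 1.282 − δ) = Φ(1.888) = 0.9705.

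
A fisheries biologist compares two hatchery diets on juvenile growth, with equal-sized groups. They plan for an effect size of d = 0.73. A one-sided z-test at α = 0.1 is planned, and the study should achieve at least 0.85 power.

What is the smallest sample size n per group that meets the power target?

For power 0.85 need Φ(δ − z_{0.1}) = 0.85, so δ = z_{0.1} + z_{0.15} = 1.282 + 1.036 = 2.318.
δ = d·√(n/2) ⇒ n = 2(δ/d)² = 2 × (2.318 / 0.73)² = 20.17.
Rounding up, n = 21 per group.

n = 21 per group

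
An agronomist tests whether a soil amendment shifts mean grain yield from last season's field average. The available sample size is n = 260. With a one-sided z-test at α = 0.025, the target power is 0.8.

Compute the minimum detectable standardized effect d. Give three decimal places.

Need Φ(δ − 1.960) = 0.8, so δ = 1.960 + 0.842 = 2.802.
δ = d·√n ⇒ d = δ/√n = 2.802/√260 = 0.1737.

d ≈ 0.174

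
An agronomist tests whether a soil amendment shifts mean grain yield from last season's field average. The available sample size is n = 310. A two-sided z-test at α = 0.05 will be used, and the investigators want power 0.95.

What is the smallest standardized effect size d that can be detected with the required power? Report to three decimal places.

Required noncentrality: δ = z_{0.025} + z_{0.05} = 1.960 + 1.645 = 3.605.
(Lower-tail contribution to power is negligible for δ > 0.)
δ = d·√n ⇒ d = δ/√n = 3.605/√310 = 0.2047.

d ≈ 0.205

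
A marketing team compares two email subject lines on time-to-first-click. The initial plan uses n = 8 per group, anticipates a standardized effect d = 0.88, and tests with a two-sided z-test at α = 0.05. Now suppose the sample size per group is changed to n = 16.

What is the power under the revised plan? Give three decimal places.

With n = 16 per group: δ = d·√(n/2) = 0.88 × √(16/2) = 2.4890. Critical value z_{0.025} = 1.960.
Revised power = Φ(δ − 1.960) + Φ(−δ − 1.960) = Φ(0.529) + Φ(-4.449) = 0.7016 + 0.0000 = 0.7016.

Power ≈ 0.702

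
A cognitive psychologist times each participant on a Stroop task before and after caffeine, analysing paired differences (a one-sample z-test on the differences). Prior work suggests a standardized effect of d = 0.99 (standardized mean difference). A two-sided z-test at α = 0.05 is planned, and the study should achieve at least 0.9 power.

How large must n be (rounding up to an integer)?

n = 11

For power 0.9 need Φ(δ − z_{0.025}) = 0.9, so δ = z_{0.025} + z_{0.10} = 1.960 + 1.282 = 3.242.
(The Φ(−δ − z_{α/2}) term is vanishingly small for δ > 0 and is dropped in the standard sample-size formula.)
δ = d·√n ⇒ n = (δ/d)² = (3.242 / 0.99)² = 10.72.
Rounding up, n = 11.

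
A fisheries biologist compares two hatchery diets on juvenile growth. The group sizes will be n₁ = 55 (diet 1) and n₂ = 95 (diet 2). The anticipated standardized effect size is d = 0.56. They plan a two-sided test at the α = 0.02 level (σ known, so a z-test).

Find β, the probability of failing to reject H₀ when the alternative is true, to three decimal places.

Noncentrality parameter: δ = d / √(1/n₁ + 1/n₂) = 0.56 / √(1/55 + 1/95) = 3.3051
Critical value for a two-sided test at α = 0.02: z_{α/2} = 2.326.
Power = Φ(δ − 2.326) + Φ(−δ − 2.326) = Φ(0.979) + Φ(-5.631) = 0.8362 + 0.0000 = 0.8362.
Type II error: β = 1 − power = 1 − 0.8362 = 0.1638.

β ≈ 0.164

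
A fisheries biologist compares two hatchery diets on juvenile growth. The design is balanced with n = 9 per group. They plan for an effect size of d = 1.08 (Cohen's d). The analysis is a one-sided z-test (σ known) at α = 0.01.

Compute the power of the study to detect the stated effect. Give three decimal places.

Power ≈ 0.486

Noncentrality parameter: δ = d·√(n/2) = 1.08 × √(9/2) = 2.2910
Critical value for a one-sided test at α = 0.01: z_α = 2.326.
Power = Φ(δ − 2.326) = Φ(-0.035) = 0.4859.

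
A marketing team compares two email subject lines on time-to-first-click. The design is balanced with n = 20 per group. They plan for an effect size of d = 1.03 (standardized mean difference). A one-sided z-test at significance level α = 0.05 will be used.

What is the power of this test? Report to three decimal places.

Power ≈ 0.947

Noncentrality parameter: δ = d·√(n/2) = 1.03 × √(20/2) = 3.2571
One-sided α = 0.05 → critical value z_{0.05} = 1.645.
Power = P(Z > 1.645 − δ) = Φ(1.612) = 0.9466.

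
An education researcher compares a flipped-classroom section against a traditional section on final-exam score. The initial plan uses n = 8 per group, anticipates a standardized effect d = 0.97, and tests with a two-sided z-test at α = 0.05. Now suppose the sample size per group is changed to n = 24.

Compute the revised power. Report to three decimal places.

Power ≈ 0.919

With n = 24 per group: δ = d·√(n/2) = 0.97 × √(24/2) = 3.3602. Critical value z_{0.025} = 1.960.
Revised power = Φ(δ − 1.960) + Φ(−δ − 1.960) = Φ(1.400) + Φ(-5.320) = 0.9193 + 0.0000 = 0.9193.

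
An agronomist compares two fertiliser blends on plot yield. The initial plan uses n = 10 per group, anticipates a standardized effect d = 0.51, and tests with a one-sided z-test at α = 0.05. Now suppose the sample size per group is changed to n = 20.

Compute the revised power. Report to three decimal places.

With n = 20 per group: δ = d·√(n/2) = 0.51 × √(20/2) = 1.6128. Critical value z_{0.05} = 1.645.
Revised power = Φ(δ − 1.645) = Φ(-0.032) = 0.4872.

Power ≈ 0.487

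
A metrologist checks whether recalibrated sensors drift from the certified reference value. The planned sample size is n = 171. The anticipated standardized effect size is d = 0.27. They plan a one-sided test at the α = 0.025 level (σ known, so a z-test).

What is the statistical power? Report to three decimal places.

Noncentrality parameter: δ = d·√n = 0.27 × √171 = 3.5307
One-sided α = 0.025 → critical value z_{0.025} = 1.960.
Power = Φ(δ − 1.960) = Φ(1.571) = 0.9419.

Power ≈ 0.942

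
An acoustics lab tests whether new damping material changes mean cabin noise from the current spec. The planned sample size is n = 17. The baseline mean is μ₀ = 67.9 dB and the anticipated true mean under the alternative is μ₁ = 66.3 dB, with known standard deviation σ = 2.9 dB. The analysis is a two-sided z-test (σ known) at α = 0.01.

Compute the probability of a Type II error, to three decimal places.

Standardized effect: d = |μ₁ − μ₀| / σ = |66.3 − 67.9| / 2.9 = 0.5517
Noncentrality parameter: δ = d·√n = 0.5517 × √17 = 2.2748
Two-sided α = 0.01 → critical value z_{0.005} = 2.576.
Power = Φ(δ − 2.576) + Φ(−δ − 2.576) = Φ(-0.301) + Φ(-4.851) = 0.3817 + 0.0000 = 0.3817.
Type II error: β = 1 − power = 1 − 0.3817 = 0.6183.

β ≈ 0.618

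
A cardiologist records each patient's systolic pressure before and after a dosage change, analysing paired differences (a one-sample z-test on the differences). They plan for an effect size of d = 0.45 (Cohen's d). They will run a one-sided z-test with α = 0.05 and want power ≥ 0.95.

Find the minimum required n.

n = 54

Set Φ(δ − 1.645) = 0.95; then δ − 1.645 = Φ⁻¹(0.95) = 1.645, giving δ = 3.290.
δ = d·√n ⇒ n = (δ/d)² = (3.290 / 0.45)² = 53.44.
Round up to the next whole unit.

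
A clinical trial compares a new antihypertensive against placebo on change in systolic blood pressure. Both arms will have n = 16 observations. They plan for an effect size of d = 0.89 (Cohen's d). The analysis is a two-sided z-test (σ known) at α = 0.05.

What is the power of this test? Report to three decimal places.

Power ≈ 0.711

Noncentrality parameter: δ = d·√(n/2) = 0.89 × √(16/2) = 2.5173
Critical value for a two-sided test at α = 0.05: z_{α/2} = 1.960.
Power = Φ(δ − 1.960) + Φ(−δ − 1.960) = Φ(0.557) + Φ(-4.477) = 0.7114 + 0.0000 = 0.7114.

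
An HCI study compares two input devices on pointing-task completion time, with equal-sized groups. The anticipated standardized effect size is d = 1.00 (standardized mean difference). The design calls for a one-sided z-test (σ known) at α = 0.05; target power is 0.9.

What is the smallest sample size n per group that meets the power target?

n = 18 per group

Set Φ(δ − 1.645) = 0.9; then δ − 1.645 = Φ⁻¹(0.9) = 1.282, giving δ = 2.926.
δ = d·√(n/2) ⇒ n = 2(δ/d)² = 2 × (2.926 / 1.00)² = 17.13.
Round up to the next whole unit.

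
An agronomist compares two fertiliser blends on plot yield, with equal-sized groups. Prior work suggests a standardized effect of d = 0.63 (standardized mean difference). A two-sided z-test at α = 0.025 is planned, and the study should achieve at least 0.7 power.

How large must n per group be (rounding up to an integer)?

For power 0.7 need Φ(δ − z_{0.0125}) = 0.7, so δ = z_{0.0125} + z_{0.30} = 2.241 + 0.524 = 2.766.
(For δ > 0 the lower-tail rejection region contributes negligibly to power, so the one-term inversion is standard.)
δ = d·√(n/2) ⇒ n = 2(δ/d)² = 2 × (2.766 / 0.63)² = 38.55.
Rounding up, n = 39 per group.

n = 39 per group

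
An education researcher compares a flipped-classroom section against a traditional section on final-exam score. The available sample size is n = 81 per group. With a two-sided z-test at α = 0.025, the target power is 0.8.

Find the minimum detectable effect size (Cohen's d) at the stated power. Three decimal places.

Need Φ(δ − 2.241) = 0.8, so δ = 2.241 + 0.842 = 3.083.
(The second rejection-region term Φ(−δ − z_{α/2}) is negligible and dropped.)
δ = d·√(n/2) ⇒ d = δ/√(n/2) = 3.083/√(81/2) = 0.4845.

d ≈ 0.484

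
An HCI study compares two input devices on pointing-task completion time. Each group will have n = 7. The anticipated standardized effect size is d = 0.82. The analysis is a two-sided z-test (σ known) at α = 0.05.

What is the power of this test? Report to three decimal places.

Noncentrality parameter: δ = d·√(n/2) = 0.82 × √(7/2) = 1.5341
Critical value for a two-sided test at α = 0.05: z_{α/2} = 1.960.
Power = Φ(δ − 1.960) + Φ(−δ − 1.960) = Φ(-0.426) + Φ(-3.494) = 0.3351 + 0.0002 = 0.3353.

Power ≈ 0.335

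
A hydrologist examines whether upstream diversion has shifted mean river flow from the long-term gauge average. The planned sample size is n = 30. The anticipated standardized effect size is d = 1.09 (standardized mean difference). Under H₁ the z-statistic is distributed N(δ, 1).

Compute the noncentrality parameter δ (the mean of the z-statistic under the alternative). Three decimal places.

δ ≈ 5.970

The noncentrality parameter scales effect size by the design's sample-size factor: δ = d·√n = 1.09 × √30 = 5.9702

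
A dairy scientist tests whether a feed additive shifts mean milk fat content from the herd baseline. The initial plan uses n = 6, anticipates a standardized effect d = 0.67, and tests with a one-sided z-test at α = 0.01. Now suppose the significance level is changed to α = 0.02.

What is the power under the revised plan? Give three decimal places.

δ = d·√n = 0.67 × √6 = 1.6412 (unchanged). New critical value: z_{0.02} = 2.054.
Revised power = P(Z > 2.054 − δ) = Φ(-0.413) = 0.3400.

Power ≈ 0.340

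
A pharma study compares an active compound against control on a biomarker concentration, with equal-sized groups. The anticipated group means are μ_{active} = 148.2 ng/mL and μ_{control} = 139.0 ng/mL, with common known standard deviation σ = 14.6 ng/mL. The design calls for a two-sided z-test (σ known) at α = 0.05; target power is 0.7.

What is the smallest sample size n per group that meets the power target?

Standardized effect: d = |μ_{active} − μ_{control}| / σ = |148.2 − 139.0| / 14.6 = 0.6301
Set Φ(δ − 1.960) = 0.7; then δ − 1.960 = Φ⁻¹(0.7) = 0.524, giving δ = 2.484.
(For δ > 0 the lower-tail rejection region contributes negligibly to power, so the one-term inversion is standard.)
δ = d·√(n/2) ⇒ n = 2(δ/d)² = 2 × (2.484 / 0.6301)² = 31.09.
Rounding up, n = 32 per group.

n = 32 per group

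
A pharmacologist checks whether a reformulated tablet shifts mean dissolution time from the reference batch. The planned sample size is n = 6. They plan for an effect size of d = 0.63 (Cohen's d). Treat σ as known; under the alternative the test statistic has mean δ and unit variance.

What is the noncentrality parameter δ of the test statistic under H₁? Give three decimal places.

δ ≈ 1.543

δ = d·√n = 0.63 × √6 = 1.5432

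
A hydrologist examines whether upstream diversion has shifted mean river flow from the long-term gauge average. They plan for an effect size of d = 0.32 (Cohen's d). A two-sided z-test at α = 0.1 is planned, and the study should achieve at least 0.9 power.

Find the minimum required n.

n = 84

For power 0.9 need Φ(δ − z_{0.05}) = 0.9, so δ = z_{0.05} + z_{0.10} = 1.645 + 1.282 = 2.926.
(For δ > 0 the lower-tail rejection region contributes negligibly to power, so the one-term inversion is standard.)
δ = d·√n ⇒ n = (δ/d)² = (2.926 / 0.32)² = 83.63.
Rounding up, n = 84.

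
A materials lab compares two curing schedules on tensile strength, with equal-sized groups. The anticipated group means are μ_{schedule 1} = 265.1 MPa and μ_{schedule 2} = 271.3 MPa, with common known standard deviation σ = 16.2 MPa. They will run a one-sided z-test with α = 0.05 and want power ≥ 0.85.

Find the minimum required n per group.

Standardized effect: d = |μ_{schedule 1} − μ_{schedule 2}| / σ = |265.1 − 271.3| / 16.2 = 0.3827
Set Φ(δ − 1.645) = 0.85; then δ − 1.645 = Φ⁻¹(0.85) = 1.036, giving δ = 2.681.
δ = d·√(n/2) ⇒ n = 2(δ/d)² = 2 × (2.681 / 0.3827)² = 98.17.
Round up to the next whole unit.

n = 99 per group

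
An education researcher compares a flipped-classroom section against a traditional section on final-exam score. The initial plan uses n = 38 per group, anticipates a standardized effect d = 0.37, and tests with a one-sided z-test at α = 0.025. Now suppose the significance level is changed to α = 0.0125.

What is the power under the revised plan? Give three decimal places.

δ = d·√(n/2) = 0.37 × √(38/2) = 1.6128 (unchanged). New critical value: z_{0.0125} = 2.241.
Revised power = P(Z > 2.241 − δ) = Φ(-0.629) = 0.2648.

Power ≈ 0.265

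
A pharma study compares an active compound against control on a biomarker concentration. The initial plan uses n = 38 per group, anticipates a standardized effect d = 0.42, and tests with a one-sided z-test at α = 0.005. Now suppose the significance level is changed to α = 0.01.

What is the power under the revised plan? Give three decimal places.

Power ≈ 0.310

δ = d·√(n/2) = 0.42 × √(38/2) = 1.8307 (unchanged). New critical value: z_{0.01} = 2.326.
Revised power = P(Z > 2.326 − δ) = Φ(-0.496) = 0.3101.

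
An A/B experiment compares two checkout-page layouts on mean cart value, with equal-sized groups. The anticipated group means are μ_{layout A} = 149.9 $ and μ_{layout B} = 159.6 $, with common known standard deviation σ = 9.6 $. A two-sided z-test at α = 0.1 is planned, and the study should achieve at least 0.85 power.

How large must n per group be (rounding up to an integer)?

n = 15 per group

Standardized effect: d = |μ_{layout A} − μ_{layout B}| / σ = |149.9 − 159.6| / 9.6 = 1.0104
For power 0.85 need Φ(δ − z_{0.05}) = 0.85, so δ = z_{0.05} + z_{0.15} = 1.645 + 1.036 = 2.681.
(The Φ(−δ − z_{α/2}) term is vanishingly small for δ > 0 and is dropped in the standard sample-size formula.)
δ = d·√(n/2) ⇒ n = 2(δ/d)² = 2 × (2.681 / 1.0104)² = 14.08.
Round up to the next whole unit.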